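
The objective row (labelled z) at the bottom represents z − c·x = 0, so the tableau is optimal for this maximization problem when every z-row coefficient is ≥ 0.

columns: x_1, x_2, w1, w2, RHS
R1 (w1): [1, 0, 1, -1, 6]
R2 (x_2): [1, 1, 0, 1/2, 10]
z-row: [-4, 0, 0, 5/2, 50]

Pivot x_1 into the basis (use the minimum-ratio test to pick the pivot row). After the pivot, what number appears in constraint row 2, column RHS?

Ratio test on column x_1 — row 1: 6/1 = 6; row 2: 10/1 = 10. Minimum is 6 at row 1 (w1 leaves); pivot element 1.
Divide row 1 by 1; eliminate column x_1 from the other rows.
Row 2 update in column RHS: 10 − 1·6 = 4.

4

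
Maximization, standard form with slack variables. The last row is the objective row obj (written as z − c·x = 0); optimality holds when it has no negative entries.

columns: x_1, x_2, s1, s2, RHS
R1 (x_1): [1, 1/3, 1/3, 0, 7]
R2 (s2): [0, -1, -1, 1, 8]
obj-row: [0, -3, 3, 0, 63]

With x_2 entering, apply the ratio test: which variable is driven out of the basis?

Column x_2 entries and ratios — x_1: 7/(1/3) = 21; s2: -1 ≤ 0, skip.
Smallest ratio is 21 in the row of x_1, so x_1 leaves.

x_1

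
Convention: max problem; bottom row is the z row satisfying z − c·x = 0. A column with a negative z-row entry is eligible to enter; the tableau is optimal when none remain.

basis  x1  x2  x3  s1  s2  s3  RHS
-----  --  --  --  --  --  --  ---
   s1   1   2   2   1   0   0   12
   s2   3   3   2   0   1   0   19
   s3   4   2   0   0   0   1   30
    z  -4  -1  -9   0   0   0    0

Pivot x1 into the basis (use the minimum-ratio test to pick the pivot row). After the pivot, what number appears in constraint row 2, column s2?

1/3

Ratio test on column x1 — row 1: 12/1 = 12; row 2: 19/3 = 19/3; row 3: 30/4 = 15/2. Minimum is 19/3 at row 2 (s2 leaves); pivot element 3.
Divide row 2 by 3; eliminate column x1 from the other rows.
In the new row 2, the s2 entry is the old entry divided by the pivot: 1/3 = 1/3.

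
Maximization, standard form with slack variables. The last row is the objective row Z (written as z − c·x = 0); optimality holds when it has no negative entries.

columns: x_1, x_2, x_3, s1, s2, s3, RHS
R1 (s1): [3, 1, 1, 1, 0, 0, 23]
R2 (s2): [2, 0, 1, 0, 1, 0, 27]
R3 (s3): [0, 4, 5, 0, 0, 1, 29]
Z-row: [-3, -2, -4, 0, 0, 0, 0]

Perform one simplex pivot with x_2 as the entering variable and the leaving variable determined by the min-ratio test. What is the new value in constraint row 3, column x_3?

5/4

Ratio test on column x_2 — row 1: 23/1 = 23; row 2: entry 0 ≤ 0; row 3: 29/4 = 29/4. Minimum is 29/4 at row 3 (s3 leaves); pivot element 4.
Divide row 3 by 4; eliminate column x_2 from the other rows.
In the new row 3, the x_3 entry is the old entry divided by the pivot: 5/4 = 5/4.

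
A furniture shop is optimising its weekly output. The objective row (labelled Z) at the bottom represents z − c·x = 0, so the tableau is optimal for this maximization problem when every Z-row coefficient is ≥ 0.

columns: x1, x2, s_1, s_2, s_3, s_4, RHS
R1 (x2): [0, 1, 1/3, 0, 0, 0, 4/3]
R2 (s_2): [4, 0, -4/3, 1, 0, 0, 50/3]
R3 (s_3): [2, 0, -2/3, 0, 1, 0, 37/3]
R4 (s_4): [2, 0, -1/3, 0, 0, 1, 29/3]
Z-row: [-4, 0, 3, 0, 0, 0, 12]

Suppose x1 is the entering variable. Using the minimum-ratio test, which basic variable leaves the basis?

s_2

Column x1 entries and ratios — x2: 0 ≤ 0, skip; s_2: (50/3)/4 = 25/6; s_3: (37/3)/2 = 37/6; s_4: (29/3)/2 = 29/6.
Smallest ratio is 25/6 in the row of s_2, so s_2 leaves.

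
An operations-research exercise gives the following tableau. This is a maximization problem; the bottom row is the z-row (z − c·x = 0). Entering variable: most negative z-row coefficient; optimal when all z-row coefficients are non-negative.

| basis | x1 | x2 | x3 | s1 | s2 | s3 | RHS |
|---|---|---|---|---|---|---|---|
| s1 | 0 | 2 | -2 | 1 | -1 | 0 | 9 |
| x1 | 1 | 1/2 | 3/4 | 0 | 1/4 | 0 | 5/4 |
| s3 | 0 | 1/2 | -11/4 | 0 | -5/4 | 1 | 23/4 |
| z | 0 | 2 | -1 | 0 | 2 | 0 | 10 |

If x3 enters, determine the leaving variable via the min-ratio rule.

x1

Column x3 entries and ratios — s1: -2 ≤ 0, skip; x1: (5/4)/(3/4) = 5/3; s3: -11/4 ≤ 0, skip.
Smallest ratio is 5/3 in the row of x1, so x1 leaves.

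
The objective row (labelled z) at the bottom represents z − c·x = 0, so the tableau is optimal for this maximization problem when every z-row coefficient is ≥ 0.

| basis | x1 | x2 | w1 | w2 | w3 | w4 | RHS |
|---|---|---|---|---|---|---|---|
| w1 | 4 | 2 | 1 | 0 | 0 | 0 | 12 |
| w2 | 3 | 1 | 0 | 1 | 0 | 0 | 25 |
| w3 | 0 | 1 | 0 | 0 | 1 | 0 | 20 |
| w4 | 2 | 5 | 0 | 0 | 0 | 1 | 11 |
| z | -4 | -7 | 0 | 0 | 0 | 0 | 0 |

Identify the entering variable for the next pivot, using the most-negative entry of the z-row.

x2

Negative z-row entries: x1: -4, x2: -7.
The most negative is -7 in column x2, so x2 enters.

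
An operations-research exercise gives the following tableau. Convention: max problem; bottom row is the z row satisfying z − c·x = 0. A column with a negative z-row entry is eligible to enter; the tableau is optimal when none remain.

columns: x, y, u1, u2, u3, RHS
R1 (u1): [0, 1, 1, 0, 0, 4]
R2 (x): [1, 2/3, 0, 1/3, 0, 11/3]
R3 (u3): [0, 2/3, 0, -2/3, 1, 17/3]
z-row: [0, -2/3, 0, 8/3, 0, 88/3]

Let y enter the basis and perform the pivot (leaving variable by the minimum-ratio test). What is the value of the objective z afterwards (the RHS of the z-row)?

Ratio test on column y — row 1: 4/1 = 4; row 2: (11/3)/(2/3) = 11/2; row 3: (17/3)/(2/3) = 17/2. Minimum is 4 at row 1 (u1 leaves); pivot element 1.
Pivot on row 1; the z-row RHS becomes 88/3 − (-2/3)·4 = 32.

32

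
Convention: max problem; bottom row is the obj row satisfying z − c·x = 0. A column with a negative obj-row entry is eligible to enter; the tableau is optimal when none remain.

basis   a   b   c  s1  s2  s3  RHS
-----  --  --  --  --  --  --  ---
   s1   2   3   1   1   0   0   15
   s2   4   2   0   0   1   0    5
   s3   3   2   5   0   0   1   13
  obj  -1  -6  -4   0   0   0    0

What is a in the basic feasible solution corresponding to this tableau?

a is not in the basis, so in the current basic feasible solution a = 0.

0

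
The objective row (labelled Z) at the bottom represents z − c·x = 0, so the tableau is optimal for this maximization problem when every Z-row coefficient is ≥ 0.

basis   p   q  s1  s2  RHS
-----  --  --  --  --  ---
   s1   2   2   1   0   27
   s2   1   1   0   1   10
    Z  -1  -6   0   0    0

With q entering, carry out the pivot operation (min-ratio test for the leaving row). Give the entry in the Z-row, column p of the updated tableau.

5

Ratio test on column q — row 1: 27/2 = 27/2; row 2: 10/1 = 10. Minimum is 10 at row 2 (s2 leaves); pivot element 1.
Divide row 2 by 1; eliminate column q from the other rows.
Z-row update in column p: -1 − (-6)·1 = 5.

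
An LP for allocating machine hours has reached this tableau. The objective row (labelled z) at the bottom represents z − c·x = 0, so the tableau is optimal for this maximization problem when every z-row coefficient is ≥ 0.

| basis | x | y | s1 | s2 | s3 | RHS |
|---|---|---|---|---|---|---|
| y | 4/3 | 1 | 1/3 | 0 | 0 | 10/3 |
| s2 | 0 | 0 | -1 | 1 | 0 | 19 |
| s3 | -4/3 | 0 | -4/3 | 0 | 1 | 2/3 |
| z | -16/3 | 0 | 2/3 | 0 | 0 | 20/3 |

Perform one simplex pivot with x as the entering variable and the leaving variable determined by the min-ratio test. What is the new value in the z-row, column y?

Ratio test on column x — row 1: (10/3)/(4/3) = 5/2; row 2: entry 0 ≤ 0; row 3: entry -4/3 ≤ 0. Minimum is 5/2 at row 1 (y leaves); pivot element 4/3.
Divide row 1 by 4/3; eliminate column x from the other rows.
z-row update in column y: 0 − (-16/3)·(3/4) = 4.

4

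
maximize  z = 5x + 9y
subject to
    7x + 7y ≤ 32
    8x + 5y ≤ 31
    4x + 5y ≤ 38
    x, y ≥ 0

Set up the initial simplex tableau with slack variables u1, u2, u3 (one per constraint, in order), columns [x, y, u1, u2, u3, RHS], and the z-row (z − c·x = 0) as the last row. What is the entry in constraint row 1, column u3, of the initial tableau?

Slack u3 belongs to constraint 3; its column is the unit vector e_3, so the entry in row 1 is 0.

0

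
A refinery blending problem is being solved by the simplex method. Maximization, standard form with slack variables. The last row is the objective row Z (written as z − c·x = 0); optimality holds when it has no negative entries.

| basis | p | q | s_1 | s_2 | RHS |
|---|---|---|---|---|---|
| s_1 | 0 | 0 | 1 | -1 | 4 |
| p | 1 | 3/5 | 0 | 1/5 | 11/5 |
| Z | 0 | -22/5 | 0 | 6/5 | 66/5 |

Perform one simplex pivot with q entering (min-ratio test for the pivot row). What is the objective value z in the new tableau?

Ratio test on column q — row 1: entry 0 ≤ 0; row 2: (11/5)/(3/5) = 11/3. Minimum is 11/3 at row 2 (p leaves); pivot element 3/5.
Pivot on row 2; the Z-row RHS becomes 66/5 − (-22/5)·(11/3) = 88/3.

88/3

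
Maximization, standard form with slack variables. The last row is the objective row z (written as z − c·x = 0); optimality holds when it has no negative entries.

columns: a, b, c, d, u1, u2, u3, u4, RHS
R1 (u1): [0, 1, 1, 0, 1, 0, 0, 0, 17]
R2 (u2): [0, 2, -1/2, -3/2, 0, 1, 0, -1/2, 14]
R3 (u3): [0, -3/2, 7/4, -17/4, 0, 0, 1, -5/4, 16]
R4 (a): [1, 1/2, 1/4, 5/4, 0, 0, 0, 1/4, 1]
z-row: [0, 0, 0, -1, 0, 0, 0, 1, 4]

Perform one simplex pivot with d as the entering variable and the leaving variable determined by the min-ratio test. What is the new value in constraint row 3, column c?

13/5

Ratio test on column d — row 1: entry 0 ≤ 0; row 2: entry -3/2 ≤ 0; row 3: entry -17/4 ≤ 0; row 4: 1/(5/4) = 4/5. Minimum is 4/5 at row 4 (a leaves); pivot element 5/4.
Divide row 4 by 5/4; eliminate column d from the other rows.
Row 3 update in column c: 7/4 − (-17/4)·(1/5) = 13/5.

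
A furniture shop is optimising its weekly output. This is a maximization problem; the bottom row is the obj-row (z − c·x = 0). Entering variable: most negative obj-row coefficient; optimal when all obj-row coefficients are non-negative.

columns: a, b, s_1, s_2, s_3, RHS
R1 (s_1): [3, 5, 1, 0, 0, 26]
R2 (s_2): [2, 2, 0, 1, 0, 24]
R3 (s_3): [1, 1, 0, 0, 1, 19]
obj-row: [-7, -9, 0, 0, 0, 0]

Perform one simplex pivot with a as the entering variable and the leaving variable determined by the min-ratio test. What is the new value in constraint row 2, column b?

Ratio test on column a — row 1: 26/3 = 26/3; row 2: 24/2 = 12; row 3: 19/1 = 19. Minimum is 26/3 at row 1 (s_1 leaves); pivot element 3.
Divide row 1 by 3; eliminate column a from the other rows.
Row 2 update in column b: 2 − 2·(5/3) = -4/3.

-4/3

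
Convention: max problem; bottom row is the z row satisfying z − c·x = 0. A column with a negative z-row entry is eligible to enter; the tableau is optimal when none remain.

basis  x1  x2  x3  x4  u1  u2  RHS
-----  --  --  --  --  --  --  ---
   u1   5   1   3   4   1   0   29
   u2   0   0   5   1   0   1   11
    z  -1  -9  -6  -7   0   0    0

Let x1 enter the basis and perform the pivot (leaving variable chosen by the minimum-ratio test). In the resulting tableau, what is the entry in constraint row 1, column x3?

Ratio test on column x1 — row 1: 29/5 = 29/5; row 2: entry 0 ≤ 0. Minimum is 29/5 at row 1 (u1 leaves); pivot element 5.
Divide row 1 by 5; eliminate column x1 from the other rows.
In the new row 1, the x3 entry is the old entry divided by the pivot: 3/5 = 3/5.

3/5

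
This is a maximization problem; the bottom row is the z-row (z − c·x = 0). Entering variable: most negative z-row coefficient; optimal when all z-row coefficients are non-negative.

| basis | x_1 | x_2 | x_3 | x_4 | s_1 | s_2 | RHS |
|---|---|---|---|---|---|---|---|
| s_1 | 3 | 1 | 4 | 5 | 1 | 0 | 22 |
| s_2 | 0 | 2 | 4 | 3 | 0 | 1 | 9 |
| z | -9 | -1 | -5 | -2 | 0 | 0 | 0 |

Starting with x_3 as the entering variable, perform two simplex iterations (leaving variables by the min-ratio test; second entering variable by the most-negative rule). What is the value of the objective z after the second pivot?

201/4

Ratio test on column x_3 — row 1: 22/4 = 11/2; row 2: 9/4 = 9/4. Minimum is 9/4 at row 2 (s_2 leaves); pivot element 4.
Pivot on row 2; the z-row RHS becomes 0 − (-5)·(9/4) = 45/4.
Next entering variable (most negative z-row entry -9): x_1.
Ratio test on column x_1 — row 1: 13/3 = 13/3; row 2: entry 0 ≤ 0. Minimum is 13/3 at row 1 (s_1 leaves); pivot element 3.
After the second pivot the z-row RHS is 45/4 − (-9)·(13/3) = 201/4.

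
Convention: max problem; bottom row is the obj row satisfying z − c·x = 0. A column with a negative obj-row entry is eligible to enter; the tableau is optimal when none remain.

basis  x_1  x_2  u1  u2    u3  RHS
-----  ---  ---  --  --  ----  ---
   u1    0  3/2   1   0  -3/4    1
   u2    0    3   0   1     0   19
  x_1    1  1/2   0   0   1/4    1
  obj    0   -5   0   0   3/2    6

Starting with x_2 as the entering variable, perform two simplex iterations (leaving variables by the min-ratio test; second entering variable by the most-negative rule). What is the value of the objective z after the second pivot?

Ratio test on column x_2 — row 1: 1/(3/2) = 2/3; row 2: 19/3 = 19/3; row 3: 1/(1/2) = 2. Minimum is 2/3 at row 1 (u1 leaves); pivot element 3/2.
Pivot on row 1; the obj-row RHS becomes 6 − (-5)·(2/3) = 28/3.
Next entering variable (most negative obj-row entry -1): u3.
Ratio test on column u3 — row 1: entry -1/2 ≤ 0; row 2: 17/(3/2) = 34/3; row 3: (2/3)/(1/2) = 4/3. Minimum is 4/3 at row 3 (x_1 leaves); pivot element 1/2.
After the second pivot the obj-row RHS is 28/3 − (-1)·(4/3) = 32/3.

32/3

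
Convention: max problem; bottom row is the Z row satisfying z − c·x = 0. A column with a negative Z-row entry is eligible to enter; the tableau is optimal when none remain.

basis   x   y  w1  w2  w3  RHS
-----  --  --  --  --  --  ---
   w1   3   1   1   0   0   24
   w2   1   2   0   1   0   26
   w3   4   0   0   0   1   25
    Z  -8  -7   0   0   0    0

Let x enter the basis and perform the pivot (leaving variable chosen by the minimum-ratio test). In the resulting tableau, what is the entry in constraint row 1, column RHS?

Ratio test on column x — row 1: 24/3 = 8; row 2: 26/1 = 26; row 3: 25/4 = 25/4. Minimum is 25/4 at row 3 (w3 leaves); pivot element 4.
Divide row 3 by 4; eliminate column x from the other rows.
Row 1 update in column RHS: 24 − 3·(25/4) = 21/4.

21/4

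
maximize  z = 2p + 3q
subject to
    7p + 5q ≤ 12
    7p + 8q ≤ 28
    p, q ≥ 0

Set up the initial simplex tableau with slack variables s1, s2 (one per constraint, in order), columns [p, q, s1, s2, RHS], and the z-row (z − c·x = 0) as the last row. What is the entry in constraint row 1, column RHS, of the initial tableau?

The RHS of constraint 1 is b_1 = 12.

12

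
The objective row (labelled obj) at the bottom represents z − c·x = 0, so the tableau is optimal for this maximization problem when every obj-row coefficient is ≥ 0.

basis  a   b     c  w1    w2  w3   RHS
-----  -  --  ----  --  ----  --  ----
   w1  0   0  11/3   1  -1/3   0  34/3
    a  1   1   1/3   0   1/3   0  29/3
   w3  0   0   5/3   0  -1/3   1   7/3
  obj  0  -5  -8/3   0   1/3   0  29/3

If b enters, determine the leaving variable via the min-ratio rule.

a

Column b entries and ratios — w1: 0 ≤ 0, skip; a: (29/3)/1 = 29/3; w3: 0 ≤ 0, skip.
Smallest ratio is 29/3 in the row of a, so a leaves.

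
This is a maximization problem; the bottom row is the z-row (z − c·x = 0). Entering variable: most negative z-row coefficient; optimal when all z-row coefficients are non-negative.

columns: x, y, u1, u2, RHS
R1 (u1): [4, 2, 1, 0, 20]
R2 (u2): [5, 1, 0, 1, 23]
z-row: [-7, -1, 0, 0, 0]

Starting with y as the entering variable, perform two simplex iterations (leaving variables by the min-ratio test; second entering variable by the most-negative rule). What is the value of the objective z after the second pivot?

95/3

Ratio test on column y — row 1: 20/2 = 10; row 2: 23/1 = 23. Minimum is 10 at row 1 (u1 leaves); pivot element 2.
Pivot on row 1; the z-row RHS becomes 0 − (-1)·10 = 10.
Next entering variable (most negative z-row entry -5): x.
Ratio test on column x — row 1: 10/2 = 5; row 2: 13/3 = 13/3. Minimum is 13/3 at row 2 (u2 leaves); pivot element 3.
After the second pivot the z-row RHS is 10 − (-5)·(13/3) = 95/3.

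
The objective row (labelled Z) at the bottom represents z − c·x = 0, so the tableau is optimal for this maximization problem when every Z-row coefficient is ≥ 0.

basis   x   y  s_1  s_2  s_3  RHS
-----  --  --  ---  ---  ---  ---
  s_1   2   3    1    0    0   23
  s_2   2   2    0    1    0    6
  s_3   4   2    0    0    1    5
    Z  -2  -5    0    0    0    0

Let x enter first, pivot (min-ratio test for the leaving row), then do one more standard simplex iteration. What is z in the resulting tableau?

25/2

Ratio test on column x — row 1: 23/2 = 23/2; row 2: 6/2 = 3; row 3: 5/4 = 5/4. Minimum is 5/4 at row 3 (s_3 leaves); pivot element 4.
Pivot on row 3; the Z-row RHS becomes 0 − (-2)·(5/4) = 5/2.
Next entering variable (most negative Z-row entry -4): y.
Ratio test on column y — row 1: (41/2)/2 = 41/4; row 2: (7/2)/1 = 7/2; row 3: (5/4)/(1/2) = 5/2. Minimum is 5/2 at row 3 (x leaves); pivot element 1/2.
After the second pivot the Z-row RHS is 5/2 − (-4)·(5/2) = 25/2.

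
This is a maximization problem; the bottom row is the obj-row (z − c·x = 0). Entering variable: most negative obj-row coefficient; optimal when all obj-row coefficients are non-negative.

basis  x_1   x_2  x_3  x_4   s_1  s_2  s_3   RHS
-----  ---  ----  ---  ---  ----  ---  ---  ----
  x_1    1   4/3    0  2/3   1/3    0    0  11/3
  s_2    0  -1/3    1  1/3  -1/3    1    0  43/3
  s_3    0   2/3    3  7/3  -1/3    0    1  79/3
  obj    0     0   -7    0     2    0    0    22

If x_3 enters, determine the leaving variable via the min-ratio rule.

Column x_3 entries and ratios — x_1: 0 ≤ 0, skip; s_2: (43/3)/1 = 43/3; s_3: (79/3)/3 = 79/9.
Smallest ratio is 79/9 in the row of s_3, so s_3 leaves.

s_3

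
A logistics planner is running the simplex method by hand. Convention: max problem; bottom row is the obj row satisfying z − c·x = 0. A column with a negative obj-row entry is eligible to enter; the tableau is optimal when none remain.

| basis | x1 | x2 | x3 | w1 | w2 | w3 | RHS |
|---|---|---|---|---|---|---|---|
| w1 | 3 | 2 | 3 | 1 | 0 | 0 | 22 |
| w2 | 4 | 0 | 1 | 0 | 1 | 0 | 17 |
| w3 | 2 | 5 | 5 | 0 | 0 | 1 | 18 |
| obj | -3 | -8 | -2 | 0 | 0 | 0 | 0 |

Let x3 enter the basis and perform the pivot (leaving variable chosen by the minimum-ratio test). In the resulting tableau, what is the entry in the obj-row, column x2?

-6

Ratio test on column x3 — row 1: 22/3 = 22/3; row 2: 17/1 = 17; row 3: 18/5 = 18/5. Minimum is 18/5 at row 3 (w3 leaves); pivot element 5.
Divide row 3 by 5; eliminate column x3 from the other rows.
obj-row update in column x2: -8 − (-2)·1 = -6.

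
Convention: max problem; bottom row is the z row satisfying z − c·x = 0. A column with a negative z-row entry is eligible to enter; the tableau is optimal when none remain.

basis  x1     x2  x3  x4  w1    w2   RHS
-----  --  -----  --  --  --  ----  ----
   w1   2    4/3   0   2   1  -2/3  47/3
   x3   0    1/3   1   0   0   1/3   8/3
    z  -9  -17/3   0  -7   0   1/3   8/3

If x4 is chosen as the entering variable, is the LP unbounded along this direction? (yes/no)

no

Column x4 has positive entries in row(s) 1, so the ratio test bounds it — not unbounded.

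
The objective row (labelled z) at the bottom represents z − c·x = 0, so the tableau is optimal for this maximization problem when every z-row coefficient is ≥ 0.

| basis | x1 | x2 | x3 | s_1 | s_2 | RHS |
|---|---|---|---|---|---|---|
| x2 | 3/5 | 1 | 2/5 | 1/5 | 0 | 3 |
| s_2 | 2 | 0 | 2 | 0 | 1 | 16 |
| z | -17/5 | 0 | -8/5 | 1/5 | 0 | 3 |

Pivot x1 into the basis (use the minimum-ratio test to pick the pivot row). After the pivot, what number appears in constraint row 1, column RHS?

5

Ratio test on column x1 — row 1: 3/(3/5) = 5; row 2: 16/2 = 8. Minimum is 5 at row 1 (x2 leaves); pivot element 3/5.
Divide row 1 by 3/5; eliminate column x1 from the other rows.
In the new row 1, the RHS entry is the old entry divided by the pivot: 3/(3/5) = 5.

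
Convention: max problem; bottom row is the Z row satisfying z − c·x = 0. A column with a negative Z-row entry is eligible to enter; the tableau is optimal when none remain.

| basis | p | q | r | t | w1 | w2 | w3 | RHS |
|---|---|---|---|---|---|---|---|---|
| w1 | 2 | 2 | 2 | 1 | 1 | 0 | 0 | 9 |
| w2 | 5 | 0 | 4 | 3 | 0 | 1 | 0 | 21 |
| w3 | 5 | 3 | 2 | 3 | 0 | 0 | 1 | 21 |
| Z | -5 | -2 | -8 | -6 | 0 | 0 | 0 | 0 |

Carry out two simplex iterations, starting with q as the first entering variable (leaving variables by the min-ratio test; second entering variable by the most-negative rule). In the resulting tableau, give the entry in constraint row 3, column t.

2

Ratio test on column q — row 1: 9/2 = 9/2; row 2: entry 0 ≤ 0; row 3: 21/3 = 7. Minimum is 9/2 at row 1 (w1 leaves); pivot element 2.
Divide row 1 by 2; eliminate column q from the other rows.
Second iteration: most negative Z-row entry is -6 in column r, so r enters.
Ratio test on column r — row 1: (9/2)/1 = 9/2; row 2: 21/4 = 21/4; row 3: entry -1 ≤ 0. Minimum is 9/2 at row 1 (q leaves); pivot element 1.
Divide row 1 by 1; eliminate column r from the other rows.
After both pivots, the entry at constraint row 3, column t is 2.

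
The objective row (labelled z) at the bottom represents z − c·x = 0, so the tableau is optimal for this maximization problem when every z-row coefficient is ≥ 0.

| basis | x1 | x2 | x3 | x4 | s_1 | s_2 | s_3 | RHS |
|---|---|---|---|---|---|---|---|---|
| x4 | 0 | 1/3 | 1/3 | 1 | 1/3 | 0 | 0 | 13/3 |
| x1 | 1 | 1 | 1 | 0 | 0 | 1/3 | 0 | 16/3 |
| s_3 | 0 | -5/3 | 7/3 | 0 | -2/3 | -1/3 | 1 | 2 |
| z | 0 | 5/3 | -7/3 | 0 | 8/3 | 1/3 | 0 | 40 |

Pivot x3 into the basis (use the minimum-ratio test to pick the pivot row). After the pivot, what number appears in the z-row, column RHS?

42

Ratio test on column x3 — row 1: (13/3)/(1/3) = 13; row 2: (16/3)/1 = 16/3; row 3: 2/(7/3) = 6/7. Minimum is 6/7 at row 3 (s_3 leaves); pivot element 7/3.
Divide row 3 by 7/3; eliminate column x3 from the other rows.
z-row update in column RHS: 40 − (-7/3)·(6/7) = 42.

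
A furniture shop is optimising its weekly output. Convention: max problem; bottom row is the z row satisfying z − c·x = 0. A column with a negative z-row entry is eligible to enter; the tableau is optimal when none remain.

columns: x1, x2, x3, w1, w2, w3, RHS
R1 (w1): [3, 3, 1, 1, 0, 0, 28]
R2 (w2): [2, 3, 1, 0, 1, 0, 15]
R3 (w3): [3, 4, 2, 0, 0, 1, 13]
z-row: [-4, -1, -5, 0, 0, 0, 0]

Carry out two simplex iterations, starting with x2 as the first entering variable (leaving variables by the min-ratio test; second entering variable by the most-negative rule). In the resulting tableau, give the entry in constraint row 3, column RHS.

Ratio test on column x2 — row 1: 28/3 = 28/3; row 2: 15/3 = 5; row 3: 13/4 = 13/4. Minimum is 13/4 at row 3 (w3 leaves); pivot element 4.
Divide row 3 by 4; eliminate column x2 from the other rows.
Second iteration: most negative z-row entry is -9/2 in column x3, so x3 enters.
Ratio test on column x3 — row 1: entry -1/2 ≤ 0; row 2: entry -1/2 ≤ 0; row 3: (13/4)/(1/2) = 13/2. Minimum is 13/2 at row 3 (x2 leaves); pivot element 1/2.
Divide row 3 by 1/2; eliminate column x3 from the other rows.
After both pivots, the entry at constraint row 3, column RHS is 13/2.

13/2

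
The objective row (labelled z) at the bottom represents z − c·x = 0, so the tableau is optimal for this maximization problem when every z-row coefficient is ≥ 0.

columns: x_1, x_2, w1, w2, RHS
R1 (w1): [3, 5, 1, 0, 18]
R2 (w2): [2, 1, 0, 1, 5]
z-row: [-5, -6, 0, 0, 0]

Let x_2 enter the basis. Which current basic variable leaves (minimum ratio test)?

Column x_2 entries and ratios — w1: 18/5 = 18/5; w2: 5/1 = 5.
Smallest ratio is 18/5 in the row of w1, so w1 leaves.

w1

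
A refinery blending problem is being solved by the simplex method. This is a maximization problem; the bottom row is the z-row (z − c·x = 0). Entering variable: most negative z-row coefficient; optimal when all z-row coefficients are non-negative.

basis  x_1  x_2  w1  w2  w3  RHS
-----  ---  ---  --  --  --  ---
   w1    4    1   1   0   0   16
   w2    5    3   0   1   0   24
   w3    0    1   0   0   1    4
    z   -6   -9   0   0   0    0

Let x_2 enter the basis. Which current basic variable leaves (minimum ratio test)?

Column x_2 entries and ratios — w1: 16/1 = 16; w2: 24/3 = 8; w3: 4/1 = 4.
Smallest ratio is 4 in the row of w3, so w3 leaves.

w3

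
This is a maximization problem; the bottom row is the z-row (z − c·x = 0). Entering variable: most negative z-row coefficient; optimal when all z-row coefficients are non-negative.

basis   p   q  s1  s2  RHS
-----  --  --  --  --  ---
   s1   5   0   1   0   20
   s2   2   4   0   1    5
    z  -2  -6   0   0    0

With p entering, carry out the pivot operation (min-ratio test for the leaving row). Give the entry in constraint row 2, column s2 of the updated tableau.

1/2

Ratio test on column p — row 1: 20/5 = 4; row 2: 5/2 = 5/2. Minimum is 5/2 at row 2 (s2 leaves); pivot element 2.
Divide row 2 by 2; eliminate column p from the other rows.
In the new row 2, the s2 entry is the old entry divided by the pivot: 1/2 = 1/2.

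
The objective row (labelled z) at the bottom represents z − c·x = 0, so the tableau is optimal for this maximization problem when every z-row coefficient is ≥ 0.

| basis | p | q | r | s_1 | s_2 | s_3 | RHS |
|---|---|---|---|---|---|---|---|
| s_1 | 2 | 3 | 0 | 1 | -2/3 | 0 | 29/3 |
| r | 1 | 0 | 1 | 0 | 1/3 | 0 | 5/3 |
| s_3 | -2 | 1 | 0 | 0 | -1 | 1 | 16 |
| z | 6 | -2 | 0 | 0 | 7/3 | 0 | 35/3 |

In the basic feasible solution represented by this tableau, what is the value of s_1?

29/3

s_1 is basic (row 1); its value is the RHS of that row, 29/3.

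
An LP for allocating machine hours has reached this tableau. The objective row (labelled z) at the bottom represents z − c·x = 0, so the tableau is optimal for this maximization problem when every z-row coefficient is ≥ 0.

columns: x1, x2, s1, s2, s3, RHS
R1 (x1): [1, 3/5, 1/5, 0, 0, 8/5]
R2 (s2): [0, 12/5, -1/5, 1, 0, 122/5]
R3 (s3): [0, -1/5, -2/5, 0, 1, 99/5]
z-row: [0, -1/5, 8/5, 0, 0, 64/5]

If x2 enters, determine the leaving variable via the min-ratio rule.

x1

Column x2 entries and ratios — x1: (8/5)/(3/5) = 8/3; s2: (122/5)/(12/5) = 61/6; s3: -1/5 ≤ 0, skip.
Smallest ratio is 8/3 in the row of x1, so x1 leaves.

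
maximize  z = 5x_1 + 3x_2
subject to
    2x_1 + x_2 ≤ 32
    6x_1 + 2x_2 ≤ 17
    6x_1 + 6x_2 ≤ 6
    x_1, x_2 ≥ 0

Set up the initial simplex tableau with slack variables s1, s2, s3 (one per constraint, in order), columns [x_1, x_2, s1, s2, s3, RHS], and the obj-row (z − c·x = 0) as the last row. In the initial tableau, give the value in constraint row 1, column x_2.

1

Constraint 1 has coefficient 1 on x_2.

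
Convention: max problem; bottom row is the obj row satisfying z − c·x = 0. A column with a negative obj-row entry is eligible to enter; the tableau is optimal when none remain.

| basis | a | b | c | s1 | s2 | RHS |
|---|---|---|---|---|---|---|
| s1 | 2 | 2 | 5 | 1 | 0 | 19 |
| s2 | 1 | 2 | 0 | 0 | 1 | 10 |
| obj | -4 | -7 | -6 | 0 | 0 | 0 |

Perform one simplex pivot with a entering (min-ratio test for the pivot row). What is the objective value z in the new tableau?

Ratio test on column a — row 1: 19/2 = 19/2; row 2: 10/1 = 10. Minimum is 19/2 at row 1 (s1 leaves); pivot element 2.
Pivot on row 1; the obj-row RHS becomes 0 − (-4)·(19/2) = 38.

38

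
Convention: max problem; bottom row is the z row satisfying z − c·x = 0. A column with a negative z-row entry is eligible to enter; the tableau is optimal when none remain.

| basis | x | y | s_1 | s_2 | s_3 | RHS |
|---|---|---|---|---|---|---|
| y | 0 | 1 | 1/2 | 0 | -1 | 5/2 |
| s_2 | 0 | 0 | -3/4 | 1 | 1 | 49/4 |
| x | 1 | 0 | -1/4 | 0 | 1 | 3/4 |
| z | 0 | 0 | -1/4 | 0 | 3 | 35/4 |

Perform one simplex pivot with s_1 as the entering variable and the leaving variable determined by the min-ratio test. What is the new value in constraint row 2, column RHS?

Ratio test on column s_1 — row 1: (5/2)/(1/2) = 5; row 2: entry -3/4 ≤ 0; row 3: entry -1/4 ≤ 0. Minimum is 5 at row 1 (y leaves); pivot element 1/2.
Divide row 1 by 1/2; eliminate column s_1 from the other rows.
Row 2 update in column RHS: 49/4 − (-3/4)·5 = 16.

16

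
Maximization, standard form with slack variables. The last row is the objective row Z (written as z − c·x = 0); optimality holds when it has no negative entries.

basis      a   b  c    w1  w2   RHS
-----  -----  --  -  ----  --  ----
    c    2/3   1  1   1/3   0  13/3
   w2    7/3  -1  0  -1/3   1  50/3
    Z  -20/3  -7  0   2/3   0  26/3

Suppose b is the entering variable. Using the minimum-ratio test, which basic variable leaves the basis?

c

Column b entries and ratios — c: (13/3)/1 = 13/3; w2: -1 ≤ 0, skip.
Smallest ratio is 13/3 in the row of c, so c leaves.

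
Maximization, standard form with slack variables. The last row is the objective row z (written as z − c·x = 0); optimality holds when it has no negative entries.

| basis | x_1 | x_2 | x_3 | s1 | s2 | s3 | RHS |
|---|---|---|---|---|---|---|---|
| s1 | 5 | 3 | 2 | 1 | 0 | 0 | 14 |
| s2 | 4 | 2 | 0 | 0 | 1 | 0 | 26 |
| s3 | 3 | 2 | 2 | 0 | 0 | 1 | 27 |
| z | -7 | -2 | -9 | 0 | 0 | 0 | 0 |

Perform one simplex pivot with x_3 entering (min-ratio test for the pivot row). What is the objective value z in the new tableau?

Ratio test on column x_3 — row 1: 14/2 = 7; row 2: entry 0 ≤ 0; row 3: 27/2 = 27/2. Minimum is 7 at row 1 (s1 leaves); pivot element 2.
Pivot on row 1; the z-row RHS becomes 0 − (-9)·7 = 63.

63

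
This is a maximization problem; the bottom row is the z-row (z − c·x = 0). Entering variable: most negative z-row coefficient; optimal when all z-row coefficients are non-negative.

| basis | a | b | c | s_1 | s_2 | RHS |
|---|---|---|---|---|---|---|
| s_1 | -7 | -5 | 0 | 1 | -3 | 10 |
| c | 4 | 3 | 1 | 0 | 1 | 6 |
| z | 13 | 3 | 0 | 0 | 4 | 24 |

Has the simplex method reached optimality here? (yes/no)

yes

Every z-row coefficient is ≥ 0, so the tableau is optimal.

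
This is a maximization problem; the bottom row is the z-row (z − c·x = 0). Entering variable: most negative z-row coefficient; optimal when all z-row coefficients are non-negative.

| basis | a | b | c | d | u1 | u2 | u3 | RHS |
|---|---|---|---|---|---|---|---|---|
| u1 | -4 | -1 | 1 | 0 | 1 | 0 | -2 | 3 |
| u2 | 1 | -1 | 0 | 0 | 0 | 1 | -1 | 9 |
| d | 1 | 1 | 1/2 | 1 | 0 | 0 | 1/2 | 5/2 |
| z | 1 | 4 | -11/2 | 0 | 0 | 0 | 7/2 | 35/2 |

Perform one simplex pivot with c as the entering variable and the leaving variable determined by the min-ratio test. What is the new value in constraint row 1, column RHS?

3

Ratio test on column c — row 1: 3/1 = 3; row 2: entry 0 ≤ 0; row 3: (5/2)/(1/2) = 5. Minimum is 3 at row 1 (u1 leaves); pivot element 1.
Divide row 1 by 1; eliminate column c from the other rows.
In the new row 1, the RHS entry is the old entry divided by the pivot: 3/1 = 3.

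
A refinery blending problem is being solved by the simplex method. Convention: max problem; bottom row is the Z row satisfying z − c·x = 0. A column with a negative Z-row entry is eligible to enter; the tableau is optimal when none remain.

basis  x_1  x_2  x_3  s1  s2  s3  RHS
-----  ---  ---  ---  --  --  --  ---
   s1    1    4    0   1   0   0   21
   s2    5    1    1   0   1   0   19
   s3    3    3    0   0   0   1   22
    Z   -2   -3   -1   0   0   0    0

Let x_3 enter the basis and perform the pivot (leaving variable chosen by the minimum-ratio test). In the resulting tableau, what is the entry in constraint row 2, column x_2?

Ratio test on column x_3 — row 1: entry 0 ≤ 0; row 2: 19/1 = 19; row 3: entry 0 ≤ 0. Minimum is 19 at row 2 (s2 leaves); pivot element 1.
Divide row 2 by 1; eliminate column x_3 from the other rows.
In the new row 2, the x_2 entry is the old entry divided by the pivot: 1/1 = 1.

1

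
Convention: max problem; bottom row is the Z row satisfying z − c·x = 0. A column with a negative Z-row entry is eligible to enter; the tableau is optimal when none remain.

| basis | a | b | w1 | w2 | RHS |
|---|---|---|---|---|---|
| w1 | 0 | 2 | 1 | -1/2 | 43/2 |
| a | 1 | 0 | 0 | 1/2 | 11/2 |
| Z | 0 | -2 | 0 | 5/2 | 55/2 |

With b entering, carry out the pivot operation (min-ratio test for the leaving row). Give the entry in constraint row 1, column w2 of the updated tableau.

-1/4

Ratio test on column b — row 1: (43/2)/2 = 43/4; row 2: entry 0 ≤ 0. Minimum is 43/4 at row 1 (w1 leaves); pivot element 2.
Divide row 1 by 2; eliminate column b from the other rows.
In the new row 1, the w2 entry is the old entry divided by the pivot: (-1/2)/2 = -1/4.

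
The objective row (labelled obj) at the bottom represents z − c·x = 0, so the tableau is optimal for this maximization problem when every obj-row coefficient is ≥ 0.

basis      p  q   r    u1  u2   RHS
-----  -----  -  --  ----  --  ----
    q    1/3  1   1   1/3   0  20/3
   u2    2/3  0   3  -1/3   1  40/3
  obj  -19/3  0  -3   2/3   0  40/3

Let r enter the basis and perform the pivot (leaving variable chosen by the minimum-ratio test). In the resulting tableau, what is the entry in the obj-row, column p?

-17/3

Ratio test on column r — row 1: (20/3)/1 = 20/3; row 2: (40/3)/3 = 40/9. Minimum is 40/9 at row 2 (u2 leaves); pivot element 3.
Divide row 2 by 3; eliminate column r from the other rows.
obj-row update in column p: -19/3 − (-3)·(2/9) = -17/3.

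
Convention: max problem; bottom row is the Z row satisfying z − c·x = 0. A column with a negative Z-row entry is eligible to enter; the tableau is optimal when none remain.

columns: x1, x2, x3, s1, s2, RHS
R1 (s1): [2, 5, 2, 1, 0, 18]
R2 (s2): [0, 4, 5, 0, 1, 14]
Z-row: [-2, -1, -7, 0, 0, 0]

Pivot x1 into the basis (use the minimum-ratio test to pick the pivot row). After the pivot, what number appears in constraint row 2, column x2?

4

Ratio test on column x1 — row 1: 18/2 = 9; row 2: entry 0 ≤ 0. Minimum is 9 at row 1 (s1 leaves); pivot element 2.
Divide row 1 by 2; eliminate column x1 from the other rows.
Row 2 update in column x2: 4 − 0·(5/2) = 4.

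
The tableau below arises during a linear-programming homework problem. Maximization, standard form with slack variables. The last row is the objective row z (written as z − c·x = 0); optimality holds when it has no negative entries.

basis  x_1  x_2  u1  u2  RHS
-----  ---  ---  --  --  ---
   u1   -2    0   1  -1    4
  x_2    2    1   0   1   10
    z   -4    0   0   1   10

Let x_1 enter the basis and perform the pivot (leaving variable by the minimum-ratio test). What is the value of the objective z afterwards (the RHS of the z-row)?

30

Ratio test on column x_1 — row 1: entry -2 ≤ 0; row 2: 10/2 = 5. Minimum is 5 at row 2 (x_2 leaves); pivot element 2.
Pivot on row 2; the z-row RHS becomes 10 − (-4)·5 = 30.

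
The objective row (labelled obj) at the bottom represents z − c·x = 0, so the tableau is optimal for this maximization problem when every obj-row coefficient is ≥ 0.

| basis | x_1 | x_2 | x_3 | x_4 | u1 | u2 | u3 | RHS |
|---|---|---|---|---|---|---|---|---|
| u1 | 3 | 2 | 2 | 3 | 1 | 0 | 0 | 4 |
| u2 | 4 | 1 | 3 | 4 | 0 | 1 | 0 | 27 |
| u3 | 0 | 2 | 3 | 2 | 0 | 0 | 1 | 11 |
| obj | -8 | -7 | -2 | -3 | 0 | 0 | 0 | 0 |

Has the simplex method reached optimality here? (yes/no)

no

The obj-row has a negative entry -8 in column x_1, so it is not optimal.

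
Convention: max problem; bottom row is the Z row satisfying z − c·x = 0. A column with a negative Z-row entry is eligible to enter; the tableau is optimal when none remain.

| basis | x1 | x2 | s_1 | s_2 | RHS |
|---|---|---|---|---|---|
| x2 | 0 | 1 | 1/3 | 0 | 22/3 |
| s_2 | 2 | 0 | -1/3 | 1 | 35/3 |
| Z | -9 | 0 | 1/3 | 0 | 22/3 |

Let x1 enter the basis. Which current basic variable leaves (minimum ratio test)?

s_2

Column x1 entries and ratios — x2: 0 ≤ 0, skip; s_2: (35/3)/2 = 35/6.
Smallest ratio is 35/6 in the row of s_2, so s_2 leaves.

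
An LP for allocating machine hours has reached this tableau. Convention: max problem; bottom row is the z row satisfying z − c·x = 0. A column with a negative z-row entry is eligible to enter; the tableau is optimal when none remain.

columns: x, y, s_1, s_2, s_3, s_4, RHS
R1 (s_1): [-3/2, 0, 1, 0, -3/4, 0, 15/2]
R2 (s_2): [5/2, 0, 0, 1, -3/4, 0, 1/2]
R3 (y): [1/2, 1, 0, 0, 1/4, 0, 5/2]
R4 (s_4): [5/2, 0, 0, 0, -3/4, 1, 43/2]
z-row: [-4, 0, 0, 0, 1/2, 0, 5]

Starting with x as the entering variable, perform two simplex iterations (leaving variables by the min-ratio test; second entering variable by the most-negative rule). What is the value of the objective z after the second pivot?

Ratio test on column x — row 1: entry -3/2 ≤ 0; row 2: (1/2)/(5/2) = 1/5; row 3: (5/2)/(1/2) = 5; row 4: (43/2)/(5/2) = 43/5. Minimum is 1/5 at row 2 (s_2 leaves); pivot element 5/2.
Pivot on row 2; the z-row RHS becomes 5 − (-4)·(1/5) = 29/5.
Next entering variable (most negative z-row entry -7/10): s_3.
Ratio test on column s_3 — row 1: entry -6/5 ≤ 0; row 2: entry -3/10 ≤ 0; row 3: (12/5)/(2/5) = 6; row 4: entry 0 ≤ 0. Minimum is 6 at row 3 (y leaves); pivot element 2/5.
After the second pivot the z-row RHS is 29/5 − (-7/10)·6 = 10.

10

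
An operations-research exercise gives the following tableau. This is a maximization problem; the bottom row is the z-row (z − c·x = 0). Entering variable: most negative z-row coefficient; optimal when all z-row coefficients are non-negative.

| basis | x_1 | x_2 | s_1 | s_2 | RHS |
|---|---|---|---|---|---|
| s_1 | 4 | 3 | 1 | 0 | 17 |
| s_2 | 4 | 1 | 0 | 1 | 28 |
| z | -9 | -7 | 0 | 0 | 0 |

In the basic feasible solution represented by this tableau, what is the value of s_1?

17

s_1 is basic (row 1); its value is the RHS of that row, 17.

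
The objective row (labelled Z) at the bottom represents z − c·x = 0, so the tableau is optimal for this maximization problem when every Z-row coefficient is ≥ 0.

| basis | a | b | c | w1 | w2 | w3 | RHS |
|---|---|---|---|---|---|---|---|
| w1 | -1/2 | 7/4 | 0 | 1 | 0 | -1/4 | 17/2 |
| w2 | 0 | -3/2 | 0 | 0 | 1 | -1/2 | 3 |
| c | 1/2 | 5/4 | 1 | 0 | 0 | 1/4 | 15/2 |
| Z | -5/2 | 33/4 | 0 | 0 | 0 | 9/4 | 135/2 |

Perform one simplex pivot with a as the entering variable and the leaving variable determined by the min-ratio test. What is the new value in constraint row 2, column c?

Ratio test on column a — row 1: entry -1/2 ≤ 0; row 2: entry 0 ≤ 0; row 3: (15/2)/(1/2) = 15. Minimum is 15 at row 3 (c leaves); pivot element 1/2.
Divide row 3 by 1/2; eliminate column a from the other rows.
Row 2 update in column c: 0 − 0·2 = 0.

0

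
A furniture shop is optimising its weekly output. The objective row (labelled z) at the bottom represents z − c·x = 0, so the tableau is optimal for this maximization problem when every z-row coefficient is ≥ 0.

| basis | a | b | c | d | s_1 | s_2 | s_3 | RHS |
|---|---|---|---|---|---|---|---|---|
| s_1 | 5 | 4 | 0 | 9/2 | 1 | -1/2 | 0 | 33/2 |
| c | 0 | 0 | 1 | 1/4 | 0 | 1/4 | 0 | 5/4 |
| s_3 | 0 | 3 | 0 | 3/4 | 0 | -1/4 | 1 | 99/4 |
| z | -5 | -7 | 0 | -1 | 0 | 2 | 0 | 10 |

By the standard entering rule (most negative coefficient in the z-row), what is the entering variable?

b

Negative z-row entries: a: -5, b: -7, d: -1.
The most negative is -7 in column b, so b enters.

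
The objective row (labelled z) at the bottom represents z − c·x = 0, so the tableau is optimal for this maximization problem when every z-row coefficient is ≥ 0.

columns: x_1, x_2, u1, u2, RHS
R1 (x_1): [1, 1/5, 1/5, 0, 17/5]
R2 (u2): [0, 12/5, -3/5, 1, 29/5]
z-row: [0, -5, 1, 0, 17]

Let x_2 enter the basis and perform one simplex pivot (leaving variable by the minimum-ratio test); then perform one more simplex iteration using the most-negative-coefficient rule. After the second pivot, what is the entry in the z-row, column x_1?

1

Ratio test on column x_2 — row 1: (17/5)/(1/5) = 17; row 2: (29/5)/(12/5) = 29/12. Minimum is 29/12 at row 2 (u2 leaves); pivot element 12/5.
Divide row 2 by 12/5; eliminate column x_2 from the other rows.
Second iteration: most negative z-row entry is -1/4 in column u1, so u1 enters.
Ratio test on column u1 — row 1: (35/12)/(1/4) = 35/3; row 2: entry -1/4 ≤ 0. Minimum is 35/3 at row 1 (x_1 leaves); pivot element 1/4.
Divide row 1 by 1/4; eliminate column u1 from the other rows.
After both pivots, the entry at the z-row, column x_1 is 1.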